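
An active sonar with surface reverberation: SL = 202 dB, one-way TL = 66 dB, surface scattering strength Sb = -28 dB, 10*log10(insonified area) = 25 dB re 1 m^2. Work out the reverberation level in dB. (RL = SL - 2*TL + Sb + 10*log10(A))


RL = SL - 2*TL + Sb + 10*log10(A) = 202 - 2*66 + (-28) + 25 = 67

67 dB


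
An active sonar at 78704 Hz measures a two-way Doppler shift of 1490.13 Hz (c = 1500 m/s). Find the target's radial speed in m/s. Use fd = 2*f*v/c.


From fd = 2*f*v/c, v = c*fd/(2*f) = 1500 * 1490.13 / (2*78704) = 14.2

14.2 m/s


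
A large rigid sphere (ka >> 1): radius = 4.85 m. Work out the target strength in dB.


7.69 dB


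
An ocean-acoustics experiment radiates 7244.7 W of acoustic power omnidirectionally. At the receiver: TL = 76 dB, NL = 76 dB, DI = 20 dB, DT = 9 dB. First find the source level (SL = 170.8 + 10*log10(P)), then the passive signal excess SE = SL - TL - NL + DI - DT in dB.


Step 1: SL = 170.8 + 10*log10(7244.7) = 209.4 dB
Step 2: SE = SL - TL - NL + DI - DT = 209.4 - 76 - 76 + 20 - 9 = 68.4

68.4 dB


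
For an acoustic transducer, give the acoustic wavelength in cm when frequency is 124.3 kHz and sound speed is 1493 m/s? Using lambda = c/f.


1.2 cm


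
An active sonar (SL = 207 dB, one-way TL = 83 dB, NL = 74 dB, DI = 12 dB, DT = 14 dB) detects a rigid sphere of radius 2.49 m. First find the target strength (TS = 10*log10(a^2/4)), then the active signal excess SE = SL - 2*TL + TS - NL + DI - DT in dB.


Step 1: TS = 10*log10(2.49^2/4) = 1.9 dB
Step 2: SE = SL - 2*TL + TS - NL + DI - DT = 207 - 2*83 + (1.9) - 74 + 12 - 14 = -33.1

-33.1 dB


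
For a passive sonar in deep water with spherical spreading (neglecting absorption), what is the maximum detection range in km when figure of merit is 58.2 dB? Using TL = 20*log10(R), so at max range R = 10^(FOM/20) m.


At max range FOM = TL, so 20*log10(R) = 58.2
R = 10^(58.2/20) = 812.83 m = 0.81 km

0.81 km


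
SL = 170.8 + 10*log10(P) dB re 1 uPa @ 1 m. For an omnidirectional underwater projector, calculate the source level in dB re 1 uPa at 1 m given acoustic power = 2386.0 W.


SL = 170.8 + 10*log10(2386.0) = 170.8 + 33.78 = 204.58

204.58 dB


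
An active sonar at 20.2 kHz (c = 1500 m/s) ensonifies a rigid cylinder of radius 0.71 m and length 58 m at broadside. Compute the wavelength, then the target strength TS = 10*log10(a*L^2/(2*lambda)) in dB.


Step 1: lambda = c/f = 1500/20200 = 0.07426 m
Step 2: TS = 10*log10(a*L^2/(2*lambda)) = 10*log10(0.71*58^2/(2*0.07426)) = 42.06

42.06 dB


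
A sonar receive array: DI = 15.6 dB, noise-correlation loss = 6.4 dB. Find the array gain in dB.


9.2 dB


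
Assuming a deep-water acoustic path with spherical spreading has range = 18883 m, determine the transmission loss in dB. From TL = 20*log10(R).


85.52 dB


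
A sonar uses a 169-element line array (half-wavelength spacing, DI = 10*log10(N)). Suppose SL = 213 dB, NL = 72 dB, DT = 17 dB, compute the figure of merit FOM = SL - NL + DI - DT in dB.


Step 1: DI = 10*log10(169) = 22.28 dB
Step 2: FOM = SL - NL + DI - DT = 213 - 72 + 22.28 - 17 = 146.28

146.28 dB


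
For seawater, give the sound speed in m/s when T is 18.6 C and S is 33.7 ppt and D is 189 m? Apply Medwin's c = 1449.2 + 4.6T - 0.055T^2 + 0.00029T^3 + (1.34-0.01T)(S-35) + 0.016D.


1519.12 m/s


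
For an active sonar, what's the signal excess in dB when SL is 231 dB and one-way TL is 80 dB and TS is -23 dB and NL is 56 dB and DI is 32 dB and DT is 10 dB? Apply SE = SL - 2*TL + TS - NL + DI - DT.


SE = SL - 2*TL + TS - NL + DI - DT = 231 - 2*80 + (-23) - 56 + 32 - 10 = 14

14 dB


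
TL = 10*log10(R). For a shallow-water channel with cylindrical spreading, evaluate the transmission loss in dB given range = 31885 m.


TL = 10*log10(31885) = 45.04

45.04 dB


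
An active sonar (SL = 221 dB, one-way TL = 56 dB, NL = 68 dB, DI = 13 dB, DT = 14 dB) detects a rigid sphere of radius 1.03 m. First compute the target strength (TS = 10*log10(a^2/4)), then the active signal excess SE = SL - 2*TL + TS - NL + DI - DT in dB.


Step 1: TS = 10*log10(1.03^2/4) = -5.76 dB
Step 2: SE = SL - 2*TL + TS - NL + DI - DT = 221 - 2*56 + (-5.76) - 68 + 13 - 14 = 34.24

34.24 dB


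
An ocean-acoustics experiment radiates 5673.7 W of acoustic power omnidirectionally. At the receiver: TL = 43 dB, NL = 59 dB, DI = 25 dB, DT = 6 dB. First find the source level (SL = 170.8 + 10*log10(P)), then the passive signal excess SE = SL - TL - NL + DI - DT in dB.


Step 1: SL = 170.8 + 10*log10(5673.7) = 208.34 dB
Step 2: SE = SL - TL - NL + DI - DT = 208.34 - 43 - 59 + 25 - 6 = 125.34

125.34 dB


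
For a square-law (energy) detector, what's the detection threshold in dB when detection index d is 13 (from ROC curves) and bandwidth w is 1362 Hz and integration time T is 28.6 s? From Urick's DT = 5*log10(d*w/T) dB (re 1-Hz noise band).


DT = 5*log10(d*w/T) = 5*log10(13 * 1362 / 28.6) = 5*log10(619.09) = 13.96

13.96 dB


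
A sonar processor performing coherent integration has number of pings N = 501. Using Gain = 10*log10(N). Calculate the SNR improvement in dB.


27.0 dB


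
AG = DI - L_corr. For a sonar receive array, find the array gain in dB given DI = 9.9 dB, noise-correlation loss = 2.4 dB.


7.5 dB


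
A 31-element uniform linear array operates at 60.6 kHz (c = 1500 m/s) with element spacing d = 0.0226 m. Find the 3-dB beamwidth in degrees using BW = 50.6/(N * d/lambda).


Step 1: lambda = 1500/60600 = 0.02475 m
Step 2: d/lambda = 0.0226/0.02475 = 0.9131
Step 3: BW = 50.6/(N * d/lambda) = 50.6/(31 * 0.9131) = 1.79

1.79 deg


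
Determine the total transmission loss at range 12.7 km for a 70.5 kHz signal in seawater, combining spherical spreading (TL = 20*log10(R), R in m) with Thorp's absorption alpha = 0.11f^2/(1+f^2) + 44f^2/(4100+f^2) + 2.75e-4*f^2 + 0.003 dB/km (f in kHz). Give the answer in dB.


Step 1 (Thorp): alpha = 0.11*4970.25/(1+4970.25) + 44*4970.25/(4100+4970.25) + 2.75e-4*4970.25 + 0.003 = 25.5906 dB/km
Step 2: TL_spread = 20*log10(12700) = 82.08 dB
Step 3: TL_abs = alpha*R = 25.5906 * 12.7 = 325.0 dB
Step 4: TL_total = 82.08 + 325.0 = 407.08

407.08 dB


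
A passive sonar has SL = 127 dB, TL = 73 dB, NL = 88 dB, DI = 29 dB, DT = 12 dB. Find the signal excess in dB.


-17 dB


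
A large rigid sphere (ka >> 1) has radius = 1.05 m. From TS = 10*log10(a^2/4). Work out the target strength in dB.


TS = 10*log10(1.05^2 / 4) = 10*log10(0.275625) = -5.6

-5.6 dB


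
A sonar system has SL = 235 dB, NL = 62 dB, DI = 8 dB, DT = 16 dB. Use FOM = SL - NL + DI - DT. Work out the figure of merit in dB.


FOM = SL - NL + DI - DT = 235 - 62 + 8 - 16 = 165

165 dB


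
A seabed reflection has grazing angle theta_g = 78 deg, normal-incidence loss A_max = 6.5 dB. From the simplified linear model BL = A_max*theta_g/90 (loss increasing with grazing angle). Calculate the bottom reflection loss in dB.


BL = A_max * theta_g / 90 = 6.5 * 78 / 90 = 5.63

5.63 dB


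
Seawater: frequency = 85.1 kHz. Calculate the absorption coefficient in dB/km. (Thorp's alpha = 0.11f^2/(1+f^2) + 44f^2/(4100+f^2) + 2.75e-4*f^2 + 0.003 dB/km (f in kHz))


f^2 = 7242.01
alpha = 0.11*7242.01/(1+7242.01) + 44*7242.01/(4100+7242.01) + 2.75e-4*7242.01 + 0.003 = 30.199

30.199 dB/km


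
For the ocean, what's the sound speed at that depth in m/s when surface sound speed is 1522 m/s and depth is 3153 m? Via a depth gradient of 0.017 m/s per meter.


c = 1522 + 0.017 * 3153 = 1575.601

1575.601 m/s


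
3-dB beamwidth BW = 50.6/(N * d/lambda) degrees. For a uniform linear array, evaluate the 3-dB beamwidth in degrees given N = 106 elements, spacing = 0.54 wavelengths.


0.88 deg


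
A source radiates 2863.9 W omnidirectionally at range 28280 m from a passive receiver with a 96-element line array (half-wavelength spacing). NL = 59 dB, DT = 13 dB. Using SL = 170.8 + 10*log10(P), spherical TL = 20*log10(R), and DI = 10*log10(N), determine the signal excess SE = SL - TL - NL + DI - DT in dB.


Step 1: SL = 170.8 + 10*log10(2863.9) = 205.37 dB
Step 2: TL = 20*log10(28280) = 89.03 dB
Step 3: DI = 10*log10(96) = 19.82 dB
Step 4: SE = SL - TL - NL + DI - DT = 205.37 - 89.03 - 59 + 19.82 - 13 = 64.16

64.16 dB


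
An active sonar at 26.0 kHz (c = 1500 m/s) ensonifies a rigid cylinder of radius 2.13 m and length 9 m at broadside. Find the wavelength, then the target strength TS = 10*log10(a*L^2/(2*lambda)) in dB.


Step 1: lambda = c/f = 1500/26000 = 0.05769 m
Step 2: TS = 10*log10(a*L^2/(2*lambda)) = 10*log10(2.13*9^2/(2*0.05769)) = 31.75

31.75 dB


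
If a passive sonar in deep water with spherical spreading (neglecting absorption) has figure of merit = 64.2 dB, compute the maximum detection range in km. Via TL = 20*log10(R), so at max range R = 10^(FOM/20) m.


At max range FOM = TL, so 20*log10(R) = 64.2
R = 10^(64.2/20) = 1621.81 m = 1.62 km

1.62 km


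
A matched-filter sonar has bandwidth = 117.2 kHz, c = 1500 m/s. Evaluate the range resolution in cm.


0.64 cm


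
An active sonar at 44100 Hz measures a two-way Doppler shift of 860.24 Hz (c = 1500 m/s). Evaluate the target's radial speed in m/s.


14.63 m/s


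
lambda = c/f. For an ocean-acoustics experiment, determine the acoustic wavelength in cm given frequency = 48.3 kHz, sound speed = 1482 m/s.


lambda = c/f = 1482 / 48300 = 0.0307 m = 3.07 cm

3.07 cm


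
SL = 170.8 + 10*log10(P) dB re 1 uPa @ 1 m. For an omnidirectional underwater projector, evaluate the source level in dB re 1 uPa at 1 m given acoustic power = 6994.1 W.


SL = 170.8 + 10*log10(6994.1) = 170.8 + 38.45 = 209.25

209.25 dB


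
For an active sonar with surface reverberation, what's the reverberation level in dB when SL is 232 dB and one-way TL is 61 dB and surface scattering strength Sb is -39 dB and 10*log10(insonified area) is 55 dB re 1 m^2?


RL = SL - 2*TL + Sb + 10*log10(A) = 232 - 2*61 + (-39) + 55 = 126

126 dB


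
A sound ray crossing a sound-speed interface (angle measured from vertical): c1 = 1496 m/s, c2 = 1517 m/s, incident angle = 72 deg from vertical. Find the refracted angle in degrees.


74.67 deg


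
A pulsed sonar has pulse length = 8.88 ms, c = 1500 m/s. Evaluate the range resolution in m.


dR = c*tau/2 = 1500 * 8.88e-3 / 2 = 6.66

6.66 m


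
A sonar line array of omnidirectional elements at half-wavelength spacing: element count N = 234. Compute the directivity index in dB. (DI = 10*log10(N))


DI = 10*log10(234) = 23.69

23.69 dB


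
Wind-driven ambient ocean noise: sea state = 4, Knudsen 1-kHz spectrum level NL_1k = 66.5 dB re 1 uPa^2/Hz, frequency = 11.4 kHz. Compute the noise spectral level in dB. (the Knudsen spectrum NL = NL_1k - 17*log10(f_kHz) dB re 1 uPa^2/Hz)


48.53 dB


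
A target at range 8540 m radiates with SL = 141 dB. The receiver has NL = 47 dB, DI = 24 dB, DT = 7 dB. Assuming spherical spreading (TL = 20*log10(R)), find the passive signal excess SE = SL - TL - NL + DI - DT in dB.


Step 1: TL = 20*log10(8540) = 78.63 dB
Step 2: SE = 141 - 78.63 - 47 + 24 - 7 = 32.37

32.37 dB


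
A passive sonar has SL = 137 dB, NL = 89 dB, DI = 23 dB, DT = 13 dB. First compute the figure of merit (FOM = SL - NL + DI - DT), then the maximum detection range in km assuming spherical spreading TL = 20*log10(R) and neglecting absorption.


Step 1: FOM = SL - NL + DI - DT = 137 - 89 + 23 - 13 = 58 dB
Step 2: at max range FOM = TL = 20*log10(R), so R = 10^(58/20) = 794.33 m = 0.79 km

0.79 km


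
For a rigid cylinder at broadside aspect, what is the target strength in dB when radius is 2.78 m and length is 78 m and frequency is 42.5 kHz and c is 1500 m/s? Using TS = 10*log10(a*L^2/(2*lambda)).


lambda = 1500/42500 = 0.03529 m
TS = 10*log10(2.78*78^2/(2*0.03529)) = 53.8

53.8 dB


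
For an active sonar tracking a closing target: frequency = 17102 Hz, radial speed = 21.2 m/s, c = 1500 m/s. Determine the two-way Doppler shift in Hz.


fd = 2*f*v/c = 2 * 17102 * 21.2 / 1500 = 483.42

483.42 Hz


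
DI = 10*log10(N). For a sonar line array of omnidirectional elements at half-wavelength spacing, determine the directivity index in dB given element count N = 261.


DI = 10*log10(261) = 24.17

24.17 dB


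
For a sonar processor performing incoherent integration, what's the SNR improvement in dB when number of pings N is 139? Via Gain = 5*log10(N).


Gain = 5*log10(139) = 10.72

10.72 dB


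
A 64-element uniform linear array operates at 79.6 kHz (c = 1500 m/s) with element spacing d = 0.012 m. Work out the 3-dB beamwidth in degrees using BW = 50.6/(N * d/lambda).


1.24 deg


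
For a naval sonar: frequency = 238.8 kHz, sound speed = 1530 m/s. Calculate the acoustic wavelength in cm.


lambda = c/f = 1530 / 238800 = 0.0064 m = 0.64 cm

0.64 cm


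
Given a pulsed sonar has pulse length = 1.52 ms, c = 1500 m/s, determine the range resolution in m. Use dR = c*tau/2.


1.14 m


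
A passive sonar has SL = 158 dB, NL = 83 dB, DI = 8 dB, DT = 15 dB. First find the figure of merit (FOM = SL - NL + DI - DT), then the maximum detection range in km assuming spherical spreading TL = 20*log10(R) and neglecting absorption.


Step 1: FOM = SL - NL + DI - DT = 158 - 83 + 8 - 15 = 68 dB
Step 2: at max range FOM = TL = 20*log10(R), so R = 10^(68/20) = 2511.89 m = 2.51 km

2.51 km


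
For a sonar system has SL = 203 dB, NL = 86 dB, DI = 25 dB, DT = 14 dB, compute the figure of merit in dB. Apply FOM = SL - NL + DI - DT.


128 dB


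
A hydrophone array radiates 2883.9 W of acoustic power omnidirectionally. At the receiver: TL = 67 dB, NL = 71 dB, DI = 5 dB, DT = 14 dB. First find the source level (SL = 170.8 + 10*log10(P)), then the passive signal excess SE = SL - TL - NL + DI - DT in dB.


Step 1: SL = 170.8 + 10*log10(2883.9) = 205.4 dB
Step 2: SE = SL - TL - NL + DI - DT = 205.4 - 67 - 71 + 5 - 14 = 58.4

58.4 dB


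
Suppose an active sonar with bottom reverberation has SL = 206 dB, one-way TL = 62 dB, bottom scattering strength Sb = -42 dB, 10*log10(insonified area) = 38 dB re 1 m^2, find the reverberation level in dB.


RL = SL - 2*TL + Sb + 10*log10(A) = 206 - 2*62 + (-42) + 38 = 78

78 dB


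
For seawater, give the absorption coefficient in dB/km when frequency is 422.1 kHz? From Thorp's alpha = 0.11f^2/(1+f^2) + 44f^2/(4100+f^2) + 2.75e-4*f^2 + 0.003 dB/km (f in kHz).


f^2 = 178168.41
alpha = 0.11*178168.41/(1+178168.41) + 44*178168.41/(4100+178168.41) + 2.75e-4*178168.41 + 0.003 = 92.12

92.12 dB/km


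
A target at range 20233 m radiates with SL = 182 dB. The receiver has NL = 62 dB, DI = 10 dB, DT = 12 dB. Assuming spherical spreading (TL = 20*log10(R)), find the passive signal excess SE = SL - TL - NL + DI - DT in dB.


Step 1: TL = 20*log10(20233) = 86.12 dB
Step 2: SE = 182 - 86.12 - 62 + 10 - 12 = 31.88

31.88 dB


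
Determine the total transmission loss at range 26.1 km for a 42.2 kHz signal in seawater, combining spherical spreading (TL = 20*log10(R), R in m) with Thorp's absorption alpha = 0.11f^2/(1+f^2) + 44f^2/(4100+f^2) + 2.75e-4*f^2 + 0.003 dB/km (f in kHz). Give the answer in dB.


451.82 dB


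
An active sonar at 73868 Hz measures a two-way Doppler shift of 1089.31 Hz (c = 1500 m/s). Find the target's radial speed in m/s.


11.06 m/s


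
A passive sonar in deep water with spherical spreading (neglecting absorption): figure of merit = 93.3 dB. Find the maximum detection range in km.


At max range FOM = TL, so 20*log10(R) = 93.3
R = 10^(93.3/20) = 46238.1 m = 46.24 km

46.24 km


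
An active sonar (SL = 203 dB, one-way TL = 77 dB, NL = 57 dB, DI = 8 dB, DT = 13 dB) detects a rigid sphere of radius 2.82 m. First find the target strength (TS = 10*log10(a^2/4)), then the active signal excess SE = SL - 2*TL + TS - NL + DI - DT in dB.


Step 1: TS = 10*log10(2.82^2/4) = 2.98 dB
Step 2: SE = SL - 2*TL + TS - NL + DI - DT = 203 - 2*77 + (2.98) - 57 + 8 - 13 = -10.02

-10.02 dB


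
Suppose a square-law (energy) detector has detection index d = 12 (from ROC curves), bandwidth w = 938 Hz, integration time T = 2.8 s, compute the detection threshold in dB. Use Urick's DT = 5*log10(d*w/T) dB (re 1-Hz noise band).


18.02 dB


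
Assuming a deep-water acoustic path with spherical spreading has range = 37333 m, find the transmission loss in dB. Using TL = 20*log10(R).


91.44 dB


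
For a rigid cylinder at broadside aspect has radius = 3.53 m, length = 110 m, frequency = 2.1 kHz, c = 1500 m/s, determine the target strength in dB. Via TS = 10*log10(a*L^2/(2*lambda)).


44.76 dB


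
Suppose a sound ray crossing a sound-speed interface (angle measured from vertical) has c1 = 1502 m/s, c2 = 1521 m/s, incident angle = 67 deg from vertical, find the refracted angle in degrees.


sin(theta2) = (c2/c1)*sin(theta1) = (1521/1502)*sin(67 deg) = 0.93215
theta2 = arcsin(0.93215) = 68.77

68.77 deg


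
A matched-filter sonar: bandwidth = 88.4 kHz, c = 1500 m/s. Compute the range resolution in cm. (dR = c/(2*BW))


dR = c/(2*BW) = 1500 / (2 * 88.4e3) = 0.0085 m = 0.85 cm

0.85 cm


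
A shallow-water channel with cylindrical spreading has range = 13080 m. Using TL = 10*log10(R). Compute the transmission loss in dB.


41.17 dB


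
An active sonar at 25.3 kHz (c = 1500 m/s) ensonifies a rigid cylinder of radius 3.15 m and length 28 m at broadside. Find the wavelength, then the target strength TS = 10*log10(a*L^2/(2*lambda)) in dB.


Step 1: lambda = c/f = 1500/25300 = 0.05929 m
Step 2: TS = 10*log10(a*L^2/(2*lambda)) = 10*log10(3.15*28^2/(2*0.05929)) = 43.19

43.19 dB


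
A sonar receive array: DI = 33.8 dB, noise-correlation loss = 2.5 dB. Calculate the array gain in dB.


AG = DI - L_corr = 33.8 - 2.5 = 31.3

31.3 dB


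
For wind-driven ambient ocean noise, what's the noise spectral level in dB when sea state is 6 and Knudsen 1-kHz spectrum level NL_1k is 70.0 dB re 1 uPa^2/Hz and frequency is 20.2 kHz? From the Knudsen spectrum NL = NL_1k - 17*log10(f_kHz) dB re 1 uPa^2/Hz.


NL = NL_1k - 17*log10(f_kHz) = 70.0 - 17*log10(20.2) = 70.0 - (22.19) = 47.81

47.81 dB


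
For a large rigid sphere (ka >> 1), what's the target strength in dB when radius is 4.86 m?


7.71 dB


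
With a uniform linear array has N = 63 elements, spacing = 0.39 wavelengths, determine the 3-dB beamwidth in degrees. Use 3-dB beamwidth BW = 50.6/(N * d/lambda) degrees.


2.06 deg


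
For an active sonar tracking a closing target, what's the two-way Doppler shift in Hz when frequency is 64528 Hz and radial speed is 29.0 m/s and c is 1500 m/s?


fd = 2*f*v/c = 2 * 64528 * 29.0 / 1500 = 2495.08

2495.08 Hz


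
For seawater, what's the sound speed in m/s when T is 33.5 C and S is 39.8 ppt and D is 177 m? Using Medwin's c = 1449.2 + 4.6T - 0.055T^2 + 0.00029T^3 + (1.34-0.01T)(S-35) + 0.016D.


c = 1449.2 + 4.6*33.5 - 0.055*33.5^2 + 0.00029*33.5^3 + (1.34 - 0.01*33.5)*(39.8 - 35) + 0.016*177 = 1560.13

1560.13 m/s


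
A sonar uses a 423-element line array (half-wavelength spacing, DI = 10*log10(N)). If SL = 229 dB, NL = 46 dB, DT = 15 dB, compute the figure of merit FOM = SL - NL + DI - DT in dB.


Step 1: DI = 10*log10(423) = 26.26 dB
Step 2: FOM = SL - NL + DI - DT = 229 - 46 + 26.26 - 15 = 194.26

194.26 dB


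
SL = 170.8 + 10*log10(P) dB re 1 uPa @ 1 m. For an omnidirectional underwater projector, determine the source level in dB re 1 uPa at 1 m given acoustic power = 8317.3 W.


SL = 170.8 + 10*log10(8317.3) = 170.8 + 39.2 = 210.0

210.0 dB


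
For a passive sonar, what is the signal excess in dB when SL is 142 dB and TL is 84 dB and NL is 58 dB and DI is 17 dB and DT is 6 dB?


SE = SL - TL - NL + DI - DT = 142 - 84 - 58 + 17 - 6 = 11

11 dB


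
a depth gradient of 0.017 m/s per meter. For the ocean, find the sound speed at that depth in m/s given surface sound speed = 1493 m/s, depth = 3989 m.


c = 1493 + 0.017 * 3989 = 1560.813

1560.813 m/s


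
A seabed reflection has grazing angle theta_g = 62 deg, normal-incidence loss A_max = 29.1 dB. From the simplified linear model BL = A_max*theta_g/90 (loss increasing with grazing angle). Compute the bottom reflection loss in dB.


BL = A_max * theta_g / 90 = 29.1 * 62 / 90 = 20.05

20.05 dB


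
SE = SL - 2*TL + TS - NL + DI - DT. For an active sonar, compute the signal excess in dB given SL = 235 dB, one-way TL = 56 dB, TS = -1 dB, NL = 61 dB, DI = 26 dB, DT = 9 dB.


78 dB


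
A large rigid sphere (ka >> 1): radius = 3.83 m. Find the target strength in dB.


TS = 10*log10(3.83^2 / 4) = 10*log10(3.667225) = 5.64

5.64 dB


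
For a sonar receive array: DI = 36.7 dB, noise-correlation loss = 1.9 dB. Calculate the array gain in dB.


34.8 dB


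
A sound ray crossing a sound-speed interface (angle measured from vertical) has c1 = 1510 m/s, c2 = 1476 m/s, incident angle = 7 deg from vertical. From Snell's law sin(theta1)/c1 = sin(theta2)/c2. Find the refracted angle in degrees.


sin(theta2) = (c2/c1)*sin(theta1) = (1476/1510)*sin(7 deg) = 0.11913
theta2 = arcsin(0.11913) = 6.84

6.84 deg


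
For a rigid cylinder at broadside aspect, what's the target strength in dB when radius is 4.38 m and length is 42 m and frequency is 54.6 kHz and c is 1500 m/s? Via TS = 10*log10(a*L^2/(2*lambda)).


51.48 dB


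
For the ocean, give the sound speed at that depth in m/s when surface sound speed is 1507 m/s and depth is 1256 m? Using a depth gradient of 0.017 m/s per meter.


c = 1507 + 0.017 * 1256 = 1528.352

1528.352 m/s


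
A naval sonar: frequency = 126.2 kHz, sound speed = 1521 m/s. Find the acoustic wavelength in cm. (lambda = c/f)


lambda = c/f = 1521 / 126200 = 0.0121 m = 1.21 cm

1.21 cm


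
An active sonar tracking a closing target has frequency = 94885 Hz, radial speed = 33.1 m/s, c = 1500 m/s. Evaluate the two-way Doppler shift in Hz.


fd = 2*f*v/c = 2 * 94885 * 33.1 / 1500 = 4187.59

4187.59 Hz


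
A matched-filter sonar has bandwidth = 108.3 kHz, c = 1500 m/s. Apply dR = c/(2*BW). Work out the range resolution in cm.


dR = c/(2*BW) = 1500 / (2 * 108.3e3) = 0.0069 m = 0.69 cm

0.69 cm


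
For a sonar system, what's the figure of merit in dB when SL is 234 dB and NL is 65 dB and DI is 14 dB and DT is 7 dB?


FOM = SL - NL + DI - DT = 234 - 65 + 14 - 7 = 176

176 dB


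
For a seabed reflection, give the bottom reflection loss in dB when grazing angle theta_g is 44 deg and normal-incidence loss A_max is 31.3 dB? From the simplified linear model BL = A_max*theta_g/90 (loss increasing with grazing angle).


BL = A_max * theta_g / 90 = 31.3 * 44 / 90 = 15.3

15.3 dB


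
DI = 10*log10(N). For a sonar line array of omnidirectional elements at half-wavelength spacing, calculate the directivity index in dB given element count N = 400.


DI = 10*log10(400) = 26.02

26.02 dB


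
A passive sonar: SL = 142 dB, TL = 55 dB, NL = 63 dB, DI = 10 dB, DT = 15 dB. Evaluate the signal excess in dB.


SE = SL - TL - NL + DI - DT = 142 - 55 - 63 + 10 - 15 = 19

19 dB


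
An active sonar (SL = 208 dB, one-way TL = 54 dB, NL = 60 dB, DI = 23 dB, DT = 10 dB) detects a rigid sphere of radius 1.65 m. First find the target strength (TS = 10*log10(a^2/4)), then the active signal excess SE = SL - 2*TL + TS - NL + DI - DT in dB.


Step 1: TS = 10*log10(1.65^2/4) = -1.67 dB
Step 2: SE = SL - 2*TL + TS - NL + DI - DT = 208 - 2*54 + (-1.67) - 60 + 23 - 10 = 51.33

51.33 dB


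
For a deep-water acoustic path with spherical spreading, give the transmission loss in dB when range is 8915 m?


79.0 dB


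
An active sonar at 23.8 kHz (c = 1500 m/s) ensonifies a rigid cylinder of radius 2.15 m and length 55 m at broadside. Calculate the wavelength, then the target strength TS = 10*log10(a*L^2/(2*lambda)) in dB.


Step 1: lambda = c/f = 1500/23800 = 0.06303 m
Step 2: TS = 10*log10(a*L^2/(2*lambda)) = 10*log10(2.15*55^2/(2*0.06303)) = 47.13

47.13 dB


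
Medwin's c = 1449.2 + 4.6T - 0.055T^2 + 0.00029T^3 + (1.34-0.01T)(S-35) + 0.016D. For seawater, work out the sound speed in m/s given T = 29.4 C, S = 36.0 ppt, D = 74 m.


c = 1449.2 + 4.6*29.4 - 0.055*29.4^2 + 0.00029*29.4^3 + (1.34 - 0.01*29.4)*(36.0 - 35) + 0.016*74 = 1546.5

1546.5 m/s


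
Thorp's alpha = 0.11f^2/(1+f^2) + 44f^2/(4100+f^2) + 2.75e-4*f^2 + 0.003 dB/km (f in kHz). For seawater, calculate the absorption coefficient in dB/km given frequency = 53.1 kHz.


18.818 dB/km


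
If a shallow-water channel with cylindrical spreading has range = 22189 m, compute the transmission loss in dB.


43.46 dB


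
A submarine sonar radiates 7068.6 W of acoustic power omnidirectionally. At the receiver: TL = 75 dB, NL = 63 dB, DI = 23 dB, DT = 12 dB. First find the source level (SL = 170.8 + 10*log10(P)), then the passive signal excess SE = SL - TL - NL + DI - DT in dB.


Step 1: SL = 170.8 + 10*log10(7068.6) = 209.29 dB
Step 2: SE = SL - TL - NL + DI - DT = 209.29 - 75 - 63 + 23 - 12 = 82.29

82.29 dB


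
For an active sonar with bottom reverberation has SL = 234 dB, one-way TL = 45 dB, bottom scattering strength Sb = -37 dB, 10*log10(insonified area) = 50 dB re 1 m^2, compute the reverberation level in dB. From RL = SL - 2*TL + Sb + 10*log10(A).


RL = SL - 2*TL + Sb + 10*log10(A) = 234 - 2*45 + (-37) + 50 = 157

157 dB


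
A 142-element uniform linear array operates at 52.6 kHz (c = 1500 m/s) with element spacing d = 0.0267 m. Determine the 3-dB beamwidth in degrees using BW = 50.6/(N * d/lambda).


Step 1: lambda = 1500/52600 = 0.02852 m
Step 2: d/lambda = 0.0267/0.02852 = 0.9362
Step 3: BW = 50.6/(N * d/lambda) = 50.6/(142 * 0.9362) = 0.38

0.38 deg


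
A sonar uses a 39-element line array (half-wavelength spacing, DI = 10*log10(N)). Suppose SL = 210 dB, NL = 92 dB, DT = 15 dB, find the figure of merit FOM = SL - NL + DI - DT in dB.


118.91 dB


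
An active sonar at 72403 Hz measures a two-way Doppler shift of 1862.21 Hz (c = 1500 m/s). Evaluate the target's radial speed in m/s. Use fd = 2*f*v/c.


From fd = 2*f*v/c, v = c*fd/(2*f) = 1500 * 1862.21 / (2*72403) = 19.29

19.29 m/s


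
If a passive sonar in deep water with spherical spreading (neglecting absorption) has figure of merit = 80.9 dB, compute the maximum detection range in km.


At max range FOM = TL, so 20*log10(R) = 80.9
R = 10^(80.9/20) = 11091.75 m = 11.09 km

11.09 km


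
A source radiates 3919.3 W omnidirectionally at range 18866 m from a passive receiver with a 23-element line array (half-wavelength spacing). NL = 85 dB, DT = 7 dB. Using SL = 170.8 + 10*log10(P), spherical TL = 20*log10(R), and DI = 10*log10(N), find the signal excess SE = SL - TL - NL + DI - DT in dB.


42.84 dB


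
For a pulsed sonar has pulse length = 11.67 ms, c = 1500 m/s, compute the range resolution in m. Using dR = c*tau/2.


dR = c*tau/2 = 1500 * 11.67e-3 / 2 = 8.7525

8.7525 m


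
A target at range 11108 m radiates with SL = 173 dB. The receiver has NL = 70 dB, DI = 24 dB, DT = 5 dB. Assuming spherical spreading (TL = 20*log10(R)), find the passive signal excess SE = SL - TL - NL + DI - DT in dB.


Step 1: TL = 20*log10(11108) = 80.91 dB
Step 2: SE = 173 - 80.91 - 70 + 24 - 5 = 41.09

41.09 dB


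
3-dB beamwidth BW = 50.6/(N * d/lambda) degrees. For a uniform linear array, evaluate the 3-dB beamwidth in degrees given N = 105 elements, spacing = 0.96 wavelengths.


BW = 50.6 / (105 * 0.96) = 50.6 / 100.8 = 0.5

0.5 deg


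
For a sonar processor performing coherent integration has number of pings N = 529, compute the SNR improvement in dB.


Gain = 10*log10(529) = 27.23

27.23 dB


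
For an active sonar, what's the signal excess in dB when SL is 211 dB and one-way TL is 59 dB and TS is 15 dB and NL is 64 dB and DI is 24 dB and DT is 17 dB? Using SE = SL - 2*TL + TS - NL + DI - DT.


SE = SL - 2*TL + TS - NL + DI - DT = 211 - 2*59 + (15) - 64 + 24 - 17 = 51

51 dB


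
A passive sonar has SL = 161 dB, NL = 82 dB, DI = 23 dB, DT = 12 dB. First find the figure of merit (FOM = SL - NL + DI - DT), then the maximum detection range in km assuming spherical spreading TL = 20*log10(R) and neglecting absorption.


Step 1: FOM = SL - NL + DI - DT = 161 - 82 + 23 - 12 = 90 dB
Step 2: at max range FOM = TL = 20*log10(R), so R = 10^(90/20) = 31622.78 m = 31.62 km

31.62 km


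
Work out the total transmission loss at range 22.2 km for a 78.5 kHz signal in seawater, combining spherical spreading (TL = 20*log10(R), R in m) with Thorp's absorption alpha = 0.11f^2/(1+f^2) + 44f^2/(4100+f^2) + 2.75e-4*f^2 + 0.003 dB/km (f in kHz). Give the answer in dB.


713.6 dB


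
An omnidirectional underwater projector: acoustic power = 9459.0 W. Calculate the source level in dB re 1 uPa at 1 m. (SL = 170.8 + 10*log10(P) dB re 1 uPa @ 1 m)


210.56 dB


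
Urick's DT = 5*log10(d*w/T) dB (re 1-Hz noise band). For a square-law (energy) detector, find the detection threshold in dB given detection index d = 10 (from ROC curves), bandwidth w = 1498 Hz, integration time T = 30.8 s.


DT = 5*log10(d*w/T) = 5*log10(10 * 1498 / 30.8) = 5*log10(486.36) = 13.43

13.43 dB


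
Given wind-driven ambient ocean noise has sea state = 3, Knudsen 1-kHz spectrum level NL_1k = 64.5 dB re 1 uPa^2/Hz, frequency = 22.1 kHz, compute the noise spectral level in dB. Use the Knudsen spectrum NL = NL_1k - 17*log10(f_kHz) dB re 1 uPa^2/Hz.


NL = NL_1k - 17*log10(f_kHz) = 64.5 - 17*log10(22.1) = 64.5 - (22.85) = 41.65

41.65 dB


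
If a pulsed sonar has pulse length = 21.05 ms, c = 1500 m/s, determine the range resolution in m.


dR = c*tau/2 = 1500 * 21.05e-3 / 2 = 15.7875

15.7875 m


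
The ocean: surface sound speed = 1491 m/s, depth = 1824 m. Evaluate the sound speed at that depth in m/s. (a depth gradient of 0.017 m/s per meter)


1522.008 m/s


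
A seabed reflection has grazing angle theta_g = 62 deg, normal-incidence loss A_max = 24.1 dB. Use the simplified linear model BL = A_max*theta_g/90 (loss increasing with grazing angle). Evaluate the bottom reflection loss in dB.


BL = A_max * theta_g / 90 = 24.1 * 62 / 90 = 16.6

16.6 dB


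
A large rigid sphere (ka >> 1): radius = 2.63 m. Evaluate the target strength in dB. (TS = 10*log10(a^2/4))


2.38 dB


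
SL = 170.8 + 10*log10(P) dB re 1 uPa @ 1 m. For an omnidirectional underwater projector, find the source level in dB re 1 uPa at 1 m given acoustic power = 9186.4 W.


SL = 170.8 + 10*log10(9186.4) = 170.8 + 39.63 = 210.43

210.43 dB


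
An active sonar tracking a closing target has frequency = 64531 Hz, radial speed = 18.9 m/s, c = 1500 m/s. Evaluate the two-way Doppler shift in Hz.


fd = 2*f*v/c = 2 * 64531 * 18.9 / 1500 = 1626.18

1626.18 Hz


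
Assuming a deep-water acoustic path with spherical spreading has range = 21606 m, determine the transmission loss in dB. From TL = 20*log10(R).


TL = 20*log10(21606) = 86.69

86.69 dB


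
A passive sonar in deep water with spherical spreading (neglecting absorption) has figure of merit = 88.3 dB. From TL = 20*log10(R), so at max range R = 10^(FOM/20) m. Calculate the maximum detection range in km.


At max range FOM = TL, so 20*log10(R) = 88.3
R = 10^(88.3/20) = 26001.6 m = 26.0 km

26.0 km


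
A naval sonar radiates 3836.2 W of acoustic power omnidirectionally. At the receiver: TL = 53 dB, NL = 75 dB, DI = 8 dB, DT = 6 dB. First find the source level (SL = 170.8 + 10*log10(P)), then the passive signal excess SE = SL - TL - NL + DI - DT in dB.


Step 1: SL = 170.8 + 10*log10(3836.2) = 206.64 dB
Step 2: SE = SL - TL - NL + DI - DT = 206.64 - 53 - 75 + 8 - 6 = 80.64

80.64 dB


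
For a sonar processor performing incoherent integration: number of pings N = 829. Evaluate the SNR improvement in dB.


Gain = 5*log10(829) = 14.59

14.59 dB


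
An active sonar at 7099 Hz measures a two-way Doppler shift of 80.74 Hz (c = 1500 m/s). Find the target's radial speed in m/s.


8.53 m/s


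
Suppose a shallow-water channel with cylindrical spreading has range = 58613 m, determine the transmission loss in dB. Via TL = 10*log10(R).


TL = 10*log10(58613) = 47.68

47.68 dB


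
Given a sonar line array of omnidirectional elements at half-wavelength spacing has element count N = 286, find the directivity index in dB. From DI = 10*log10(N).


DI = 10*log10(286) = 24.56

24.56 dB


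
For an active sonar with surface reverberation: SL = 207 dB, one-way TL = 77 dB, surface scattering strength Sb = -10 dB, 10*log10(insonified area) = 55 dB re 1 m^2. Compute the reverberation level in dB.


98 dB


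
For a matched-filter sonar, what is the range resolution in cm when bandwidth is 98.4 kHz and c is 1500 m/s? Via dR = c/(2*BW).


dR = c/(2*BW) = 1500 / (2 * 98.4e3) = 0.0076 m = 0.76 cm

0.76 cm


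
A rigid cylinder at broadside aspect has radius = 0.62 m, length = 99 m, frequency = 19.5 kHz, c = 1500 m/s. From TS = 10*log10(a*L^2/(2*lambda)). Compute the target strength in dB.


lambda = 1500/19500 = 0.07692 m
TS = 10*log10(0.62*99^2/(2*0.07692)) = 45.97

45.97 dB


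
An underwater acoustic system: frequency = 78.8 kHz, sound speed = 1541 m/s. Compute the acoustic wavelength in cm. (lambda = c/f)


1.96 cm


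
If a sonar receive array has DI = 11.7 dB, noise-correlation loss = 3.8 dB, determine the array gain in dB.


AG = DI - L_corr = 11.7 - 3.8 = 7.9

7.9 dB


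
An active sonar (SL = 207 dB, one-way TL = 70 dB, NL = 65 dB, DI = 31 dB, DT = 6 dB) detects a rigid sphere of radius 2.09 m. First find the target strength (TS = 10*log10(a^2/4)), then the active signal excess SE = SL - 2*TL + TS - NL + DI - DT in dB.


Step 1: TS = 10*log10(2.09^2/4) = 0.38 dB
Step 2: SE = SL - 2*TL + TS - NL + DI - DT = 207 - 2*70 + (0.38) - 65 + 31 - 6 = 27.38

27.38 dB


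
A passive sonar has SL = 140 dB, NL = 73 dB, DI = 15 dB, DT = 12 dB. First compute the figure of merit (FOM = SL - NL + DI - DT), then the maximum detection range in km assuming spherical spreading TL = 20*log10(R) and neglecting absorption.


Step 1: FOM = SL - NL + DI - DT = 140 - 73 + 15 - 12 = 70 dB
Step 2: at max range FOM = TL = 20*log10(R), so R = 10^(70/20) = 3162.28 m = 3.16 km

3.16 km


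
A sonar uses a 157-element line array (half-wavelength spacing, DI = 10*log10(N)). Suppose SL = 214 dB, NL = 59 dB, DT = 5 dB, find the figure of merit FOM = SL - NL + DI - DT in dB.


171.96 dB


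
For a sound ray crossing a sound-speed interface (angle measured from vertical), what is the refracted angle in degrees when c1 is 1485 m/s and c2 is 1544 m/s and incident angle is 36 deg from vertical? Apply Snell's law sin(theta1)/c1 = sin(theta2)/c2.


37.67 deg


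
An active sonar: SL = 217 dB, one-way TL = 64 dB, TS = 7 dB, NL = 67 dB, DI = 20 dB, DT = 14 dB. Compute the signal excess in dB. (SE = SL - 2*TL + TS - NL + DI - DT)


SE = SL - 2*TL + TS - NL + DI - DT = 217 - 2*64 + (7) - 67 + 20 - 14 = 35

35 dB


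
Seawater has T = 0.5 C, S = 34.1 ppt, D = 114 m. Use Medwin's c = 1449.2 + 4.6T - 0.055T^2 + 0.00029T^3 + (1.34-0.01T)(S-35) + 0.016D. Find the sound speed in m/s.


c = 1449.2 + 4.6*0.5 - 0.055*0.5^2 + 0.00029*0.5^3 + (1.34 - 0.01*0.5)*(34.1 - 35) + 0.016*114 = 1452.11

1452.11 m/s


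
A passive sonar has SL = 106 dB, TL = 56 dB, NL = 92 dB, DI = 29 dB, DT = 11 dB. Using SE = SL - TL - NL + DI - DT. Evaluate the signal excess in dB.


SE = SL - TL - NL + DI - DT = 106 - 56 - 92 + 29 - 11 = -24

-24 dB


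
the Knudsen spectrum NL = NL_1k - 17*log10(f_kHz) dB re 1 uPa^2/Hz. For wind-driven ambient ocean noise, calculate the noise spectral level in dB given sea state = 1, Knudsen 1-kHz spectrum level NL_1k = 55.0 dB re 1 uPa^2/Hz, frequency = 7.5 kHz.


NL = NL_1k - 17*log10(f_kHz) = 55.0 - 17*log10(7.5) = 55.0 - (14.88) = 40.12

40.12 dB


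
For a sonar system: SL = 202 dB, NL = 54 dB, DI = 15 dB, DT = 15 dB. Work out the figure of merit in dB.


148 dB


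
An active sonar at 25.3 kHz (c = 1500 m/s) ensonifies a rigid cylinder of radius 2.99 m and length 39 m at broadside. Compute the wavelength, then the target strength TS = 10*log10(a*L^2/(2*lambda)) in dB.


Step 1: lambda = c/f = 1500/25300 = 0.05929 m
Step 2: TS = 10*log10(a*L^2/(2*lambda)) = 10*log10(2.99*39^2/(2*0.05929)) = 45.84

45.84 dB


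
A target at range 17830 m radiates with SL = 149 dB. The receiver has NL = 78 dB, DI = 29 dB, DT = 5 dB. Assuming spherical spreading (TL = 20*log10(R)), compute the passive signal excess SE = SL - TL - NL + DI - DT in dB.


Step 1: TL = 20*log10(17830) = 85.02 dB
Step 2: SE = 149 - 85.02 - 78 + 29 - 5 = 9.98

9.98 dB


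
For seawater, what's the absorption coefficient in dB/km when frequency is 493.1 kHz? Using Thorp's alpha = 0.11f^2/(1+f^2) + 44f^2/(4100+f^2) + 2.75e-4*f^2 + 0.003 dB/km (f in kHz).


f^2 = 243147.61
alpha = 0.11*243147.61/(1+243147.61) + 44*243147.61/(4100+243147.61) + 2.75e-4*243147.61 + 0.003 = 110.249

110.249 dB/km


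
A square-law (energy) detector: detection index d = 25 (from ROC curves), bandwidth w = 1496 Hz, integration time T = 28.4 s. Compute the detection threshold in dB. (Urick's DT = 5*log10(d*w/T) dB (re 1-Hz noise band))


DT = 5*log10(d*w/T) = 5*log10(25 * 1496 / 28.4) = 5*log10(1316.9) = 15.6

15.6 dB


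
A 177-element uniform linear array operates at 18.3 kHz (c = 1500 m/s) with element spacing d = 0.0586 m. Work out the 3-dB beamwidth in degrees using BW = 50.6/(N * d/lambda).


Step 1: lambda = 1500/18300 = 0.08197 m
Step 2: d/lambda = 0.0586/0.08197 = 0.7149
Step 3: BW = 50.6/(N * d/lambda) = 50.6/(177 * 0.7149) = 0.4

0.4 deg


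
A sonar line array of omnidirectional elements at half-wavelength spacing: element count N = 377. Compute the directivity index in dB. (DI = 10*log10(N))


DI = 10*log10(377) = 25.76

25.76 dB


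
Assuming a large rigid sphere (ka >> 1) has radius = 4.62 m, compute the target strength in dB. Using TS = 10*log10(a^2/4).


7.27 dB


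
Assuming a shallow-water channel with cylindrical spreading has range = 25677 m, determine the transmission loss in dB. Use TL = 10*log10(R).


TL = 10*log10(25677) = 44.1

44.1 dB


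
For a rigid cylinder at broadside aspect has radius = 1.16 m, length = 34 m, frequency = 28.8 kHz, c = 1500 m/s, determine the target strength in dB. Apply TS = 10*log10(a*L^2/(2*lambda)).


lambda = 1500/28800 = 0.05208 m
TS = 10*log10(1.16*34^2/(2*0.05208)) = 41.1

41.1 dB


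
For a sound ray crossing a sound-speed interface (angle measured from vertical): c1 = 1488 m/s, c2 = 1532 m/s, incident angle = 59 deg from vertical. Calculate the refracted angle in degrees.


sin(theta2) = (c2/c1)*sin(theta1) = (1532/1488)*sin(59 deg) = 0.88251
theta2 = arcsin(0.88251) = 61.95

61.95 deg


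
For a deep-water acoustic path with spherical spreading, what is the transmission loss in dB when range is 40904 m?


TL = 20*log10(40904) = 92.24

92.24 dB


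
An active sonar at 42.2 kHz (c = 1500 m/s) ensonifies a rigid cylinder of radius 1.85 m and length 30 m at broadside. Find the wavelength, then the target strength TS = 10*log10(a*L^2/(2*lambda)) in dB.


Step 1: lambda = c/f = 1500/42200 = 0.03555 m
Step 2: TS = 10*log10(a*L^2/(2*lambda)) = 10*log10(1.85*30^2/(2*0.03555)) = 43.7

43.7 dB


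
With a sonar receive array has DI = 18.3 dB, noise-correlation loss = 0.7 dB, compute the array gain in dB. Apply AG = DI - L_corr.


17.6 dB


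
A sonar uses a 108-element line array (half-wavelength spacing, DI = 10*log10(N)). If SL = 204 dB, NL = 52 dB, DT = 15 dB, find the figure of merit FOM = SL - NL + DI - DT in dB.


Step 1: DI = 10*log10(108) = 20.33 dB
Step 2: FOM = SL - NL + DI - DT = 204 - 52 + 20.33 - 15 = 157.33

157.33 dB
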